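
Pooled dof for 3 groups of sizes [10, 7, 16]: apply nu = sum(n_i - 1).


nu = sum_i (n_i - 1)
nu = ((10 - 1) + (7 - 1) + (16 - 1))
nu = 9 + 6 + 15
nu = 30

30


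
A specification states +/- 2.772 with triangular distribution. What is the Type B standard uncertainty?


u_B = half_width / sqrt(6)
u_B = 2.772 / 2.4494897
u_B = 1.1317

1.1317


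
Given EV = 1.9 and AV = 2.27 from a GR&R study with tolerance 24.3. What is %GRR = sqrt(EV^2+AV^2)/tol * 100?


GRR = sqrt(EV^2 + AV^2) = sqrt(1.9^2 + 2.27^2) = 2.9602196
%GRR = GRR / tol * 100 = 2.9602196 / 24.3 * 100
%GRR = 12.1820

12.1820


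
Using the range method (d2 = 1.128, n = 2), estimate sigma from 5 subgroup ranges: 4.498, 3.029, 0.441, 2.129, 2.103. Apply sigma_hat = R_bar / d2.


R_bar = (4.498 + 3.029 + 0.441 + 2.129 + 2.103) / 5
R_bar = 12.2 / 5 = 2.44
sigma_hat = R_bar / d2 = 2.44 / 1.128 = 2.1631

2.1631


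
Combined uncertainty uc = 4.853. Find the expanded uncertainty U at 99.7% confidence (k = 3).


U = k * uc
U = 3 * 4.853
U = 14.5590

14.5590


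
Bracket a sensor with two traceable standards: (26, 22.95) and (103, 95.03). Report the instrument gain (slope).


slope = (y2 - y1) / (x2 - x1)
= (95.03 - 22.95) / (103 - 26)
= 72.0800 / 77
= 0.9361

0.9361


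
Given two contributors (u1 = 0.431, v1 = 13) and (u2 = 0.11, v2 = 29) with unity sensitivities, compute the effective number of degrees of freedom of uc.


uc = sqrt(u1^2 + u2^2) = sqrt(0.431^2 + 0.11^2) = 0.44481569
v_eff = uc^4 / (u1^4/v1 + u2^4/v2)
= 0.44481569^4 / (0.431^4/13 + 0.11^4/29)
= 0.039148975 / 0.0026594447
v_eff = 14.7207

14.7207


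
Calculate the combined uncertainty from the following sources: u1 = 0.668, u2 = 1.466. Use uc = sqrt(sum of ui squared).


uc = sqrt(0.668^2 + 1.466^2)
uc = sqrt(2.59538)
uc = 1.6110

1.6110


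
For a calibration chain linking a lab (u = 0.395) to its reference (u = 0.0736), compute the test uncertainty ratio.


TUR = u_lab / u_ref
= 0.395 / 0.0736
= 5.3668

5.3668


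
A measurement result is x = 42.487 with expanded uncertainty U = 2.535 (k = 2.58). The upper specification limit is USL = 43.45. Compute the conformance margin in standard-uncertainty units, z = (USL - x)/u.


u = U / k = 2.535 / 2.58 = 0.98255814
margin = |USL - x| = |43.45 - 42.487| = 0.963
z = margin / u = 0.963 / 0.98255814
z = 0.9801

0.9801


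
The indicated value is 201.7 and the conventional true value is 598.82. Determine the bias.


Systematic error = measured - true
= 201.7 - 598.82
= -397.1200

-397.1200


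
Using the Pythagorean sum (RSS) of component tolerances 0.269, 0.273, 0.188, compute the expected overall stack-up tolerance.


RSS = sqrt(0.269^2 + 0.273^2 + 0.188^2)
= sqrt(0.182234)
= 0.4269

0.4269


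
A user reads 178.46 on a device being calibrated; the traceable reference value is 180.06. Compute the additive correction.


Correction = standard - reading
= 180.06 - 178.46
= 1.6000

1.6000


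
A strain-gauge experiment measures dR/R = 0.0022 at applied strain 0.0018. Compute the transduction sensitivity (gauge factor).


GF = (dR/R) / epsilon
= 0.0022 / 0.0018
= 1.2222

1.2222


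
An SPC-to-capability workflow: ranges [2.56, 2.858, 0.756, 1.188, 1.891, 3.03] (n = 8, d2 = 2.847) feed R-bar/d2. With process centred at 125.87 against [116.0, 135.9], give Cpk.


R_bar = (2.56 + 2.858 + 0.756 + 1.188 + 1.891 + 3.03) / 6 = 2.0471667
sigma = R_bar / d2 = 2.0471667 / 2.847 = 0.71906101
Cp = (USL - LSL)/(6*sigma) = (135.9 - 116.0)/(6*0.71906101) = 4.6125
Cpu = (135.9 - 125.87)/(3*0.71906101) = 4.6496
Cpl = (125.87 - 116.0)/(3*0.71906101) = 4.5754
Cpk = min(Cpu, Cpl) = 4.5754

4.5754


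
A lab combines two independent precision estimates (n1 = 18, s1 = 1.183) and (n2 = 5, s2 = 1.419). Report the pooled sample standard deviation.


s_p = sqrt(((n1-1)*s1^2 + (n2-1)*s2^2) / (n1+n2-2))
numerator = (18-1)*1.183^2 + (5-1)*1.419^2 = 23.791313 + 8.054244 = 31.845557
denominator = 18 + 5 - 2 = 21
s_p^2 = 31.845557 / 21 = 1.5164551
s_p = sqrt(1.5164551) = 1.2314

1.2314


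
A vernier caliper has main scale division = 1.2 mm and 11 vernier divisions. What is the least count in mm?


LC = MSD / n_div
= 1.2 / 11
= 0.1091

0.1091


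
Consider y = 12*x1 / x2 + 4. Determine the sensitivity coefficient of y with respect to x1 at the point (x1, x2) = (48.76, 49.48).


y = 12*x1 / x2 + 4
dy/dx1 = 12/x2
Evaluate at x2 = 49.48: c1 = 12 / 49.48
c1 = 0.2425

0.2425


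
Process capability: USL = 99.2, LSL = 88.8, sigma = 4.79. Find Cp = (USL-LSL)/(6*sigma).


Cp = (USL - LSL) / (6 * sigma)
= (99.2 - 88.8) / (6 * 4.79)
= 10.4000 / 28.7400
= 0.3619

0.3619


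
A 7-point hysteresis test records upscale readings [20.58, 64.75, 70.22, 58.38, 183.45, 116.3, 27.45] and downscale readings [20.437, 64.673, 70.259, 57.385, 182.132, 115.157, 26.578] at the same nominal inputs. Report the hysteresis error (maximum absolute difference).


|20.58 - 20.437| = 0.1430
|64.75 - 64.673| = 0.0770
|70.22 - 70.259| = 0.0390
|58.38 - 57.385| = 0.9950
|183.45 - 182.132| = 1.3180
|116.3 - 115.157| = 1.1430
|27.45 - 26.578| = 0.8720
hysteresis = max(diffs) = 1.3180

1.3180


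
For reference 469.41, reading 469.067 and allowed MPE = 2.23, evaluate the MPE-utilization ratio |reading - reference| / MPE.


e = indication - reference = 469.067 - 469.41 = -0.3430
|e| = 0.3430
ratio = |e| / MPE = 0.3430 / 2.23
ratio = 0.1538

0.1538


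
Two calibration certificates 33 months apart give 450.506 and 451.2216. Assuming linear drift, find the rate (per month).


rate = (v2 - v1) / months
= (451.2216 - 450.506) / 33
= 0.7156 / 33
= 0.0217

0.0217


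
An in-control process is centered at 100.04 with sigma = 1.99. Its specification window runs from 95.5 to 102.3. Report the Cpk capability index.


Cpu = (USL - mean) / (3*sigma) = (102.3 - 100.04) / (3*1.99) = 0.3786
Cpl = (mean - LSL) / (3*sigma) = (100.04 - 95.5) / (3*1.99) = 0.7605
Cpk = min(Cpu, Cpl) = 0.3786

0.3786


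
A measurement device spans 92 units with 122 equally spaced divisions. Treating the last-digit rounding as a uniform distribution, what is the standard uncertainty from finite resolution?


resolution = range / divisions
resolution = 92 / 122 = 0.75409836
u_res = resolution / (2*sqrt(3))
u_res = 0.75409836 / 3.4641016
u_res = 0.2177

0.2177


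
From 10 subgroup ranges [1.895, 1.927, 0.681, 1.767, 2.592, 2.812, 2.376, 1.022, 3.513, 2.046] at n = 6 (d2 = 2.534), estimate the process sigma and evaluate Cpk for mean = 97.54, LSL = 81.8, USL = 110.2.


R_bar = (1.895 + 1.927 + 0.681 + 1.767 + 2.592 + 2.812 + 2.376 + 1.022 + 3.513 + 2.046) / 10 = 2.0631
sigma = R_bar / d2 = 2.0631 / 2.534 = 0.81416732
Cp = (USL - LSL)/(6*sigma) = (110.2 - 81.8)/(6*0.81416732) = 5.8137
Cpu = (110.2 - 97.54)/(3*0.81416732) = 5.1832
Cpl = (97.54 - 81.8)/(3*0.81416732) = 6.4442
Cpk = min(Cpu, Cpl) = 5.1832

5.1832


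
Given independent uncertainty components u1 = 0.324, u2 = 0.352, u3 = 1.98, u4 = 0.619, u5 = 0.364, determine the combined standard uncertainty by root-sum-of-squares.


uc = sqrt(0.324^2 + 0.352^2 + 1.98^2 + 0.619^2 + 0.364^2)
uc = sqrt(4.664937)
uc = 2.1598

2.1598


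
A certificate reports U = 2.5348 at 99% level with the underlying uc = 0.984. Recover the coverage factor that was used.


k = U / uc
k = 2.5348 / 0.984
k = 2.576

2.576


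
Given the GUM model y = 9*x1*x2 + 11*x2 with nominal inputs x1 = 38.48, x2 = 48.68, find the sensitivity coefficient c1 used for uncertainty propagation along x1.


y = 9*x1*x2 + 11*x2
dy/dx1 = 9*x2
Evaluate at x2 = 48.68: c1 = 9 * 48.68
c1 = 438.1200

438.1200


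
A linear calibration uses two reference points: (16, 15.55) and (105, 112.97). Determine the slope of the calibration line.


slope = (y2 - y1) / (x2 - x1)
= (112.97 - 15.55) / (105 - 16)
= 97.4200 / 89
= 1.0946

1.0946


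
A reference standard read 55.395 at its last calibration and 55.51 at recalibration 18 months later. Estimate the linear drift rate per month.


rate = (v2 - v1) / months
= (55.51 - 55.395) / 18
= 0.1150 / 18
= 0.0064

0.0064


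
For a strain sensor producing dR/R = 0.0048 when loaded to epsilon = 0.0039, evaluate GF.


GF = (dR/R) / epsilon
= 0.0048 / 0.0039
= 1.2308

1.2308


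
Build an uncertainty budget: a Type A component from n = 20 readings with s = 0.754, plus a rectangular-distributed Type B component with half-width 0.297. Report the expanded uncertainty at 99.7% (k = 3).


u_A = s / sqrt(n) = 0.754 / sqrt(20) = 0.16859953
u_B = half_width / sqrt(3) = 0.297 / sqrt(3) = 0.17147303
uc = sqrt(u_A^2 + u_B^2) = sqrt(0.16859953^2 + 0.17147303^2) = 0.2404762
U = k * uc = 3 * 0.2404762
U = 0.7214

0.7214


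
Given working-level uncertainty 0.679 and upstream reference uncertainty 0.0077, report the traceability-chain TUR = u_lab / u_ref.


TUR = u_lab / u_ref
= 0.679 / 0.0077
= 88.1818

88.1818


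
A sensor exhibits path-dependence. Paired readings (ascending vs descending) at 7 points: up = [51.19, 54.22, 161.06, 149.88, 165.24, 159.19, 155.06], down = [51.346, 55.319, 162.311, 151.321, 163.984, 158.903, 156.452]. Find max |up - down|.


|51.19 - 51.346| = 0.1560
|54.22 - 55.319| = 1.0990
|161.06 - 162.311| = 1.2510
|149.88 - 151.321| = 1.4410
|165.24 - 163.984| = 1.2560
|159.19 - 158.903| = 0.2870
|155.06 - 156.452| = 1.3920
hysteresis = max(diffs) = 1.4410

1.4410


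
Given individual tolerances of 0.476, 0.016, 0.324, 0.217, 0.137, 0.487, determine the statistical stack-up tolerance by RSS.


RSS = sqrt(0.476^2 + 0.016^2 + 0.324^2 + 0.217^2 + 0.137^2 + 0.487^2)
= sqrt(0.634835)
= 0.7968

0.7968


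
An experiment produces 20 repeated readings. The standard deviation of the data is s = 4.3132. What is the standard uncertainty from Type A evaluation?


u_A = s / sqrt(n)
u_A = 4.3132 / sqrt(20)
u_A = 4.3132 / 4.472136
u_A = 0.9645

0.9645


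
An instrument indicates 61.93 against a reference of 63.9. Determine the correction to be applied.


Correction = standard - reading
= 63.9 - 61.93
= 1.9700

1.9700


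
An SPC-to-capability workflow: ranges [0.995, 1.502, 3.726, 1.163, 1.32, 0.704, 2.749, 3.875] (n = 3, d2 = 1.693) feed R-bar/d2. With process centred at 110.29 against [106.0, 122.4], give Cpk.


R_bar = (0.995 + 1.502 + 3.726 + 1.163 + 1.32 + 0.704 + 2.749 + 3.875) / 8 = 2.00425
sigma = R_bar / d2 = 2.00425 / 1.693 = 1.1838452
Cp = (USL - LSL)/(6*sigma) = (122.4 - 106.0)/(6*1.1838452) = 2.3089
Cpu = (122.4 - 110.29)/(3*1.1838452) = 3.4098
Cpl = (110.29 - 106.0)/(3*1.1838452) = 1.2079
Cpk = min(Cpu, Cpl) = 1.2079

1.2079


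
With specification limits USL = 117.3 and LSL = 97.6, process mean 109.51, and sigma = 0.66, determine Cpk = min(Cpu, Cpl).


Cpu = (USL - mean) / (3*sigma) = (117.3 - 109.51) / (3*0.66) = 3.9343
Cpl = (mean - LSL) / (3*sigma) = (109.51 - 97.6) / (3*0.66) = 6.0152
Cpk = min(Cpu, Cpl) = 3.9343

3.9343


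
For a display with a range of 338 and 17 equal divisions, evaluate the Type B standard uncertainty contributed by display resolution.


resolution = range / divisions
resolution = 338 / 17 = 19.882353
u_res = resolution / (2*sqrt(3))
u_res = 19.882353 / 3.4641016
u_res = 5.7395

5.7395


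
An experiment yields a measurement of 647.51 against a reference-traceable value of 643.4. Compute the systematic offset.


Systematic error = measured - true
= 647.51 - 643.4
= 4.1100

4.1100


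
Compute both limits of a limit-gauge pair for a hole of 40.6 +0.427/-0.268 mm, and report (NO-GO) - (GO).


GO = nominal - lower_tol (smallest hole = maximum material condition)
GO = 40.6 - 0.268 = 40.332
NO-GO = nominal + upper_tol (largest hole = least material condition)
NO-GO = 40.6 + 0.427 = 41.027
spread = NO-GO - GO = 41.027 - 40.332 = 0.6950

0.6950


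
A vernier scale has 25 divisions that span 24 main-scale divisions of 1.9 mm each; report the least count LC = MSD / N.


LC = MSD / n_div
= 1.9 / 25
= 0.0760

0.0760


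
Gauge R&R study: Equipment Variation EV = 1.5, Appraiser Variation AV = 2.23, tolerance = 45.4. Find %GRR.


GRR = sqrt(EV^2 + AV^2) = sqrt(1.5^2 + 2.23^2) = 2.6875453
%GRR = GRR / tol * 100 = 2.6875453 / 45.4 * 100
%GRR = 5.9197

5.9197


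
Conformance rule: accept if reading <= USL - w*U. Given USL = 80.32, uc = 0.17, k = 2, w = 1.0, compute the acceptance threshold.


U = k * uc = 2 * 0.17 = 0.34
guard band g = w * U = 1.0 * 0.34 = 0.34
AL = USL - g = 80.32 - 0.34
AL = 79.9800

79.9800


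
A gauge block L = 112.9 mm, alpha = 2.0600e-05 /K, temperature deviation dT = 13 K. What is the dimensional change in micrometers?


dL = L * alpha * dT
= 112.9 * 2.0600e-05 * 13
= 0.0302346 mm
dL_um = 0.0302346 * 1000 = 30.2346 um

30.2346


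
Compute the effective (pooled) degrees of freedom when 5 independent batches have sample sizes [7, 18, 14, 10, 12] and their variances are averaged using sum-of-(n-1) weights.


nu = sum_i (n_i - 1)
nu = ((7 - 1) + (18 - 1) + (14 - 1) + (10 - 1) + (12 - 1))
nu = 6 + 17 + 13 + 9 + 11
nu = 56

56


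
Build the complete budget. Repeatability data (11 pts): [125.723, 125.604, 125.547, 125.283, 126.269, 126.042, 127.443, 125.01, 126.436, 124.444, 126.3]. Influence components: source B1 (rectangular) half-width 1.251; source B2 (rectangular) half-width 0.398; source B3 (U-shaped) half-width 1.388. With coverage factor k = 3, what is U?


mean = (125.723 + 125.604 + 125.547 + 125.283 + 126.269 + 126.042 + 127.443 + 125.01 + 126.436 + 124.444 + 126.3) / 11 = 125.8273636
s = sqrt(sum((x - mean)^2)/(n-1)) = 0.80390998
u_A = s / sqrt(n) = 0.80390998 / sqrt(11) = 0.24238798
u_B1 = 1.251 / sqrt(3) = 0.72226519
u_B2 = 0.398 / sqrt(3) = 0.22978541
u_B3 = 1.388 / sqrt(2) = 0.98146421
uc = sqrt(0.24238798^2 + 0.72226519^2 + 0.22978541^2 + 0.98146421^2) = 1.2635238
U = k * uc = 3 * 1.2635238
U = 3.7906

3.7906


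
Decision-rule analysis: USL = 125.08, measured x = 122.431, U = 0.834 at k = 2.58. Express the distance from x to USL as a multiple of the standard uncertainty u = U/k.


u = U / k = 0.834 / 2.58 = 0.32325581
margin = |USL - x| = |125.08 - 122.431| = 2.649
z = margin / u = 2.649 / 0.32325581
z = 8.1947

8.1947


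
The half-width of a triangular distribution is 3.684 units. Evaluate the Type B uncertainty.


u_B = half_width / sqrt(6)
u_B = 3.684 / 2.4494897
u_B = 1.5040

1.5040


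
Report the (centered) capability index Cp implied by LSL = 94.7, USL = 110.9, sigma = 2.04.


Cp = (USL - LSL) / (6 * sigma)
= (110.9 - 94.7) / (6 * 2.04)
= 16.2000 / 12.2400
= 1.3235

1.3235


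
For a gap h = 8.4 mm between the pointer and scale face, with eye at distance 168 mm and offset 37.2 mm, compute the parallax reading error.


error = h * offset / d
= 8.4 * 37.2 / 168
= 1.8600

1.8600


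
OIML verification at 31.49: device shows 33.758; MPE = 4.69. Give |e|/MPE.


e = indication - reference = 33.758 - 31.49 = 2.2680
|e| = 2.2680
ratio = |e| / MPE = 2.2680 / 4.69
ratio = 0.4836

0.4836


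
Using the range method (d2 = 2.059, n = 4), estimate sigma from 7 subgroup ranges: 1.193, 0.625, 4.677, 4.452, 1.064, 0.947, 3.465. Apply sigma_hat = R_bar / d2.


R_bar = (1.193 + 0.625 + 4.677 + 4.452 + 1.064 + 0.947 + 3.465) / 7
R_bar = 16.423 / 7 = 2.3461429
sigma_hat = R_bar / d2 = 2.3461429 / 2.059 = 1.1395

1.1395


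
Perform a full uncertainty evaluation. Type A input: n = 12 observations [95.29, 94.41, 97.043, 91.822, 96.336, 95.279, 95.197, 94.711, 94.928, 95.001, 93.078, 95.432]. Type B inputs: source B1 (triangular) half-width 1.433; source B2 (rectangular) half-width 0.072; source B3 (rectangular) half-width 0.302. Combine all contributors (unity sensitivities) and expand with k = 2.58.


mean = (95.29 + 94.41 + 97.043 + 91.822 + 96.336 + 95.279 + 95.197 + 94.711 + 94.928 + 95.001 + 93.078 + 95.432) / 12 = 94.87725
s = sqrt(sum((x - mean)^2)/(n-1)) = 1.3616795
u_A = s / sqrt(n) = 1.3616795 / sqrt(12) = 0.39308301
u_B1 = 1.433 / sqrt(6) = 0.5850198
u_B2 = 0.072 / sqrt(3) = 0.041569219
u_B3 = 0.302 / sqrt(3) = 0.17435978
uc = sqrt(0.39308301^2 + 0.5850198^2 + 0.041569219^2 + 0.17435978^2) = 0.72724944
U = k * uc = 2.58 * 0.72724944
U = 1.8763

1.8763


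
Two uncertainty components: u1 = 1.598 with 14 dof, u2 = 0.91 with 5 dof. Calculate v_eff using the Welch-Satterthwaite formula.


uc = sqrt(u1^2 + u2^2) = sqrt(1.598^2 + 0.91^2) = 1.838941
v_eff = uc^4 / (u1^4/v1 + u2^4/v2)
= 1.838941^4 / (1.598^4/14 + 0.91^4/5)
= 11.435922 / 0.60292802
v_eff = 18.9673

18.9673


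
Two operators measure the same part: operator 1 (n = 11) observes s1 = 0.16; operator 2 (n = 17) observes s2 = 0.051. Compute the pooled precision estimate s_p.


s_p = sqrt(((n1-1)*s1^2 + (n2-1)*s2^2) / (n1+n2-2))
numerator = (11-1)*0.16^2 + (17-1)*0.051^2 = 0.256 + 0.041616 = 0.297616
denominator = 11 + 17 - 2 = 26
s_p^2 = 0.297616 / 26 = 0.011446769
s_p = sqrt(0.011446769) = 0.1070

0.1070


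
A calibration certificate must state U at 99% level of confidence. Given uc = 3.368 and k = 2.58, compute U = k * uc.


U = k * uc
U = 2.58 * 3.368
U = 8.6894

8.6894


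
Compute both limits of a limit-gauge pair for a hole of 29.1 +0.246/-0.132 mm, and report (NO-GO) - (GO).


GO = nominal - lower_tol (smallest hole = maximum material condition)
GO = 29.1 - 0.132 = 28.968
NO-GO = nominal + upper_tol (largest hole = least material condition)
NO-GO = 29.1 + 0.246 = 29.346
spread = NO-GO - GO = 29.346 - 28.968 = 0.3780

0.3780


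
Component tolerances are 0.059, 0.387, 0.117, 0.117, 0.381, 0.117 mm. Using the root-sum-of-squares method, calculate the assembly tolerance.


RSS = sqrt(0.059^2 + 0.387^2 + 0.117^2 + 0.117^2 + 0.381^2 + 0.117^2)
= sqrt(0.339478)
= 0.5826

0.5826


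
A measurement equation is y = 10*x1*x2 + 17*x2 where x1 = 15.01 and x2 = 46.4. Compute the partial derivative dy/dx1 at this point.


y = 10*x1*x2 + 17*x2
dy/dx1 = 10*x2
Evaluate at x2 = 46.4: c1 = 10 * 46.4
c1 = 464.0000

464.0000


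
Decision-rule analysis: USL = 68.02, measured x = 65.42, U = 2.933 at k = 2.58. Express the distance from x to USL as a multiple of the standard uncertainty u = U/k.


u = U / k = 2.933 / 2.58 = 1.1368217
margin = |USL - x| = |68.02 - 65.42| = 2.6
z = margin / u = 2.6 / 1.1368217
z = 2.2871

2.2871


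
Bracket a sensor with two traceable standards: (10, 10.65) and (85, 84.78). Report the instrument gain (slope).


slope = (y2 - y1) / (x2 - x1)
= (84.78 - 10.65) / (85 - 10)
= 74.1300 / 75
= 0.9884

0.9884


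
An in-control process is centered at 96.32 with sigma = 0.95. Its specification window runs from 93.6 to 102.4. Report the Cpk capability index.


Cpu = (USL - mean) / (3*sigma) = (102.4 - 96.32) / (3*0.95) = 2.1333
Cpl = (mean - LSL) / (3*sigma) = (96.32 - 93.6) / (3*0.95) = 0.9544
Cpk = min(Cpu, Cpl) = 0.9544

0.9544


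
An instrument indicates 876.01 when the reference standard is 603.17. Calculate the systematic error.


Systematic error = measured - true
= 876.01 - 603.17
= 272.8400

272.8400


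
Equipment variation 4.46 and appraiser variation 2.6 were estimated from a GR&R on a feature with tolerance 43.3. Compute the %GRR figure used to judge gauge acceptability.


GRR = sqrt(EV^2 + AV^2) = sqrt(4.46^2 + 2.6^2) = 5.1625188
%GRR = GRR / tol * 100 = 5.1625188 / 43.3 * 100
%GRR = 11.9227

11.9227


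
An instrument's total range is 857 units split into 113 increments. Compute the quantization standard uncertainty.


resolution = range / divisions
resolution = 857 / 113 = 7.5840708
u_res = resolution / (2*sqrt(3))
u_res = 7.5840708 / 3.4641016
u_res = 2.1893

2.1893


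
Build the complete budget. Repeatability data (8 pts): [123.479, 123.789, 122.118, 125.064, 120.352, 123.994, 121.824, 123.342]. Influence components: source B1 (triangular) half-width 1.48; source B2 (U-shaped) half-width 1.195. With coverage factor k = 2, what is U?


mean = (123.479 + 123.789 + 122.118 + 125.064 + 120.352 + 123.994 + 121.824 + 123.342) / 8 = 122.99525
s = sqrt(sum((x - mean)^2)/(n-1)) = 1.4827427
u_A = s / sqrt(n) = 1.4827427 / sqrt(8) = 0.52422871
u_B1 = 1.48 / sqrt(6) = 0.60420747
u_B2 = 1.195 / sqrt(2) = 0.8449926
uc = sqrt(0.52422871^2 + 0.60420747^2 + 0.8449926^2) = 1.1635699
U = k * uc = 2 * 1.1635699
U = 2.3271

2.3271


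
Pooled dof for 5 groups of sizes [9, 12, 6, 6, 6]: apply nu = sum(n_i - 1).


nu = sum_i (n_i - 1)
nu = ((9 - 1) + (12 - 1) + (6 - 1) + (6 - 1) + (6 - 1))
nu = 8 + 11 + 5 + 5 + 5
nu = 34

34


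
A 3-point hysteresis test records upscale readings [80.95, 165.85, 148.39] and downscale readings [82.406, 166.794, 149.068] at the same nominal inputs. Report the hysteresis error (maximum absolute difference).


|80.95 - 82.406| = 1.4560
|165.85 - 166.794| = 0.9440
|148.39 - 149.068| = 0.6780
hysteresis = max(diffs) = 1.4560

1.4560


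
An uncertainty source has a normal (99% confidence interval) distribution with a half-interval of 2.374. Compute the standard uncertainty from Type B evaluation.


u_B = half_width / 2.576
u_B = 2.374 / 2.576
u_B = 0.9216

0.9216


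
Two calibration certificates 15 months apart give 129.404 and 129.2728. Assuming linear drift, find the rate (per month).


rate = (v2 - v1) / months
= (129.2728 - 129.404) / 15
= -0.1312 / 15
= -0.0087

-0.0087


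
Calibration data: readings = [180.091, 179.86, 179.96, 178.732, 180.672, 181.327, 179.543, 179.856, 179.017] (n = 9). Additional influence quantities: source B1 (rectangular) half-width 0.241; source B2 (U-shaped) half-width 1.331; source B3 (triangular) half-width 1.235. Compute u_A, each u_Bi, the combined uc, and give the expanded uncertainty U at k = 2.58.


mean = (180.091 + 179.86 + 179.96 + 178.732 + 180.672 + 181.327 + 179.543 + 179.856 + 179.017) / 9 = 179.8953333
s = sqrt(sum((x - mean)^2)/(n-1)) = 0.78637586
u_A = s / sqrt(n) = 0.78637586 / sqrt(9) = 0.26212529
u_B1 = 0.241 / sqrt(3) = 0.13914141
u_B2 = 1.331 / sqrt(2) = 0.94115913
u_B3 = 1.235 / sqrt(6) = 0.50418664
uc = sqrt(0.26212529^2 + 0.13914141^2 + 0.94115913^2 + 0.50418664^2) = 1.1081763
U = k * uc = 2.58 * 1.1081763
U = 2.8591

2.8591


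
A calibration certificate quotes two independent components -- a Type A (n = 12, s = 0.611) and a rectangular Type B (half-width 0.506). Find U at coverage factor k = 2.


u_A = s / sqrt(n) = 0.611 / sqrt(12) = 0.17638051
u_B = half_width / sqrt(3) = 0.506 / sqrt(3) = 0.29213924
uc = sqrt(u_A^2 + u_B^2) = sqrt(0.17638051^2 + 0.29213924^2) = 0.34125565
U = k * uc = 2 * 0.34125565
U = 0.6825

0.6825


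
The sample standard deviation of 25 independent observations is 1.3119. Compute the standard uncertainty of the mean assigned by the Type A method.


u_A = s / sqrt(n)
u_A = 1.3119 / sqrt(25)
u_A = 1.3119 / 5
u_A = 0.2624

0.2624


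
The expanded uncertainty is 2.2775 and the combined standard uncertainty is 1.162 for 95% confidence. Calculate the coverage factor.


k = U / uc
k = 2.2775 / 1.162
k = 1.96

1.96


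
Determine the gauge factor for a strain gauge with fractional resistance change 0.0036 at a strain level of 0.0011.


GF = (dR/R) / epsilon
= 0.0036 / 0.0011
= 3.2727

3.2727


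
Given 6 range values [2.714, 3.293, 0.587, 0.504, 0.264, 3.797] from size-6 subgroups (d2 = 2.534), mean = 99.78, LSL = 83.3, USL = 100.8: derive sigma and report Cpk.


R_bar = (2.714 + 3.293 + 0.587 + 0.504 + 0.264 + 3.797) / 6 = 1.8598333
sigma = R_bar / d2 = 1.8598333 / 2.534 = 0.73395158
Cp = (USL - LSL)/(6*sigma) = (100.8 - 83.3)/(6*0.73395158) = 3.9739
Cpu = (100.8 - 99.78)/(3*0.73395158) = 0.4632
Cpl = (99.78 - 83.3)/(3*0.73395158) = 7.4846
Cpk = min(Cpu, Cpl) = 0.4632

0.4632


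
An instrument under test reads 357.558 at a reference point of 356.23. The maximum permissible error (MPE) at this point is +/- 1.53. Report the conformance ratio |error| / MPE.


e = indication - reference = 357.558 - 356.23 = 1.3280
|e| = 1.3280
ratio = |e| / MPE = 1.3280 / 1.53
ratio = 0.8680

0.8680


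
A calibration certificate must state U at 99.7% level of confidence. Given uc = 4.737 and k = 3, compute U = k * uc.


U = k * uc
U = 3 * 4.737
U = 14.2110

14.2110


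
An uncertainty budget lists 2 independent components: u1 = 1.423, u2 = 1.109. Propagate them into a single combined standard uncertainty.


uc = sqrt(1.423^2 + 1.109^2)
uc = sqrt(3.25481)
uc = 1.8041

1.8041


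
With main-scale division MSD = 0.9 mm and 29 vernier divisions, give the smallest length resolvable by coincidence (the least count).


LC = MSD / n_div
= 0.9 / 29
= 0.0310

0.0310


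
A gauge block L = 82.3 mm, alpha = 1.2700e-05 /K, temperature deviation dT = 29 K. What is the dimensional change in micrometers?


dL = L * alpha * dT
= 82.3 * 1.2700e-05 * 29
= 0.0303111 mm
dL_um = 0.0303111 * 1000 = 30.3111 um

30.3111


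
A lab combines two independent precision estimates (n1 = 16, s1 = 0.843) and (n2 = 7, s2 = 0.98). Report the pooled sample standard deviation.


s_p = sqrt(((n1-1)*s1^2 + (n2-1)*s2^2) / (n1+n2-2))
numerator = (16-1)*0.843^2 + (7-1)*0.98^2 = 10.659735 + 5.7624 = 16.422135
denominator = 16 + 7 - 2 = 21
s_p^2 = 16.422135 / 21 = 0.78200643
s_p = sqrt(0.78200643) = 0.8843

0.8843


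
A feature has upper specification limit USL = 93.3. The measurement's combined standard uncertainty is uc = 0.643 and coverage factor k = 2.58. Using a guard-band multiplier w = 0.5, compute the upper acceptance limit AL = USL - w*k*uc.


U = k * uc = 2.58 * 0.643 = 1.65894
guard band g = w * U = 0.5 * 1.65894 = 0.82947
AL = USL - g = 93.3 - 0.82947
AL = 92.4705

92.4705


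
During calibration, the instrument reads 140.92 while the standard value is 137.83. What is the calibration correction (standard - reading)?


Correction = standard - reading
= 137.83 - 140.92
= -3.0900

-3.0900


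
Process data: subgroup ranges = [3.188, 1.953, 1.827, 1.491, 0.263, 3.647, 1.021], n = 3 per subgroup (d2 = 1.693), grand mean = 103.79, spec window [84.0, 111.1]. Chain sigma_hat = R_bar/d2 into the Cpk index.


R_bar = (3.188 + 1.953 + 1.827 + 1.491 + 0.263 + 3.647 + 1.021) / 7 = 1.9128571
sigma = R_bar / d2 = 1.9128571 / 1.693 = 1.1298624
Cp = (USL - LSL)/(6*sigma) = (111.1 - 84.0)/(6*1.1298624) = 3.9975
Cpu = (111.1 - 103.79)/(3*1.1298624) = 2.1566
Cpl = (103.79 - 84.0)/(3*1.1298624) = 5.8385
Cpk = min(Cpu, Cpl) = 2.1566

2.1566


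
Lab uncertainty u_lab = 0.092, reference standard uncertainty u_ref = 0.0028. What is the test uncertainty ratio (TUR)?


TUR = u_lab / u_ref
= 0.092 / 0.0028
= 32.8571

32.8571


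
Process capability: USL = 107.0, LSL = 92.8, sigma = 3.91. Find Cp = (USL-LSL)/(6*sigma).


Cp = (USL - LSL) / (6 * sigma)
= (107.0 - 92.8) / (6 * 3.91)
= 14.2000 / 23.4600
= 0.6053

0.6053


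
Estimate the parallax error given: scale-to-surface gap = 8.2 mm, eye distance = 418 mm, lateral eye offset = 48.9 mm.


error = h * offset / d
= 8.2 * 48.9 / 418
= 0.9593

0.9593


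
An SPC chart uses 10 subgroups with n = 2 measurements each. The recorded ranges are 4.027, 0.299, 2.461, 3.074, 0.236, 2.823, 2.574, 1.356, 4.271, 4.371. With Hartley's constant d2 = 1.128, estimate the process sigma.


R_bar = (4.027 + 0.299 + 2.461 + 3.074 + 0.236 + 2.823 + 2.574 + 1.356 + 4.271 + 4.371) / 10
R_bar = 25.492 / 10 = 2.5492
sigma_hat = R_bar / d2 = 2.5492 / 1.128 = 2.2599

2.2599


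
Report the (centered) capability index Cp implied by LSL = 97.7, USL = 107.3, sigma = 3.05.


Cp = (USL - LSL) / (6 * sigma)
= (107.3 - 97.7) / (6 * 3.05)
= 9.6000 / 18.3000
= 0.5246

0.5246


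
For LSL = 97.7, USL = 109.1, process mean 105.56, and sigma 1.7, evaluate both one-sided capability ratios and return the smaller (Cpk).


Cpu = (USL - mean) / (3*sigma) = (109.1 - 105.56) / (3*1.7) = 0.6941
Cpl = (mean - LSL) / (3*sigma) = (105.56 - 97.7) / (3*1.7) = 1.5412
Cpk = min(Cpu, Cpl) = 0.6941

0.6941


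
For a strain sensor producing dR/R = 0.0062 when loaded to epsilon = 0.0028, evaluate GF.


GF = (dR/R) / epsilon
= 0.0062 / 0.0028
= 2.2143

2.2143


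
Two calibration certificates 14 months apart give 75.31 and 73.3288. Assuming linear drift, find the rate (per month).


rate = (v2 - v1) / months
= (73.3288 - 75.31) / 14
= -1.9812 / 14
= -0.1415

-0.1415


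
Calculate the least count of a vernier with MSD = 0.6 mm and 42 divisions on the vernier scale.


LC = MSD / n_div
= 0.6 / 42
= 0.0143

0.0143


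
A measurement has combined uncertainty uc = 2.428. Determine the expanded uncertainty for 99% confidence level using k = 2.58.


U = k * uc
U = 2.58 * 2.428
U = 6.2642

6.2642


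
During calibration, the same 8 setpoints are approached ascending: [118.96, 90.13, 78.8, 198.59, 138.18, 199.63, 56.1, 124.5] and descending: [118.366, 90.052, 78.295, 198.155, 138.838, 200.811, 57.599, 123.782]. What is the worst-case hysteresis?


|118.96 - 118.366| = 0.5940
|90.13 - 90.052| = 0.0780
|78.8 - 78.295| = 0.5050
|198.59 - 198.155| = 0.4350
|138.18 - 138.838| = 0.6580
|199.63 - 200.811| = 1.1810
|56.1 - 57.599| = 1.4990
|124.5 - 123.782| = 0.7180
hysteresis = max(diffs) = 1.4990

1.4990


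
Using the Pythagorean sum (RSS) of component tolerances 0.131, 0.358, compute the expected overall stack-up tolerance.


RSS = sqrt(0.131^2 + 0.358^2)
= sqrt(0.145325)
= 0.3812

0.3812


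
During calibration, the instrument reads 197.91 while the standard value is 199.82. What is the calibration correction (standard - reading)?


Correction = standard - reading
= 199.82 - 197.91
= 1.9100

1.9100


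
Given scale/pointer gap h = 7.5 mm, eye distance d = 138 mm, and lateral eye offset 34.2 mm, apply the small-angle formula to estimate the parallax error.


error = h * offset / d
= 7.5 * 34.2 / 138
= 1.8587

1.8587


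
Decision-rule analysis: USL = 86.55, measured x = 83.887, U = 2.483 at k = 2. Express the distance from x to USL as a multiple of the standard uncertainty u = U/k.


u = U / k = 2.483 / 2 = 1.2415
margin = |USL - x| = |86.55 - 83.887| = 2.663
z = margin / u = 2.663 / 1.2415
z = 2.1450

2.1450


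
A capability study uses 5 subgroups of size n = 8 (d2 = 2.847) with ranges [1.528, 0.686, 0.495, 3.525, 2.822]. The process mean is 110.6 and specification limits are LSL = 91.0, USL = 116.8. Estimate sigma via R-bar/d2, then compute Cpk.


R_bar = (1.528 + 0.686 + 0.495 + 3.525 + 2.822) / 5 = 1.8112
sigma = R_bar / d2 = 1.8112 / 2.847 = 0.63617843
Cp = (USL - LSL)/(6*sigma) = (116.8 - 91.0)/(6*0.63617843) = 6.7591
Cpu = (116.8 - 110.6)/(3*0.63617843) = 3.2486
Cpl = (110.6 - 91.0)/(3*0.63617843) = 10.2697
Cpk = min(Cpu, Cpl) = 3.2486

3.2486


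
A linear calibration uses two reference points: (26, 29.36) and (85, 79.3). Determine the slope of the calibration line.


slope = (y2 - y1) / (x2 - x1)
= (79.3 - 29.36) / (85 - 26)
= 49.9400 / 59
= 0.8464

0.8464


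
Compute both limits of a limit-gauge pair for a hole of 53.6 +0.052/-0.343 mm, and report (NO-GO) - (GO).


GO = nominal - lower_tol (smallest hole = maximum material condition)
GO = 53.6 - 0.343 = 53.257
NO-GO = nominal + upper_tol (largest hole = least material condition)
NO-GO = 53.6 + 0.052 = 53.652
spread = NO-GO - GO = 53.652 - 53.257 = 0.3950

0.3950


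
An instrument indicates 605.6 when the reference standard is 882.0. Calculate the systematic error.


Systematic error = measured - true
= 605.6 - 882.0
= -276.4000

-276.4000


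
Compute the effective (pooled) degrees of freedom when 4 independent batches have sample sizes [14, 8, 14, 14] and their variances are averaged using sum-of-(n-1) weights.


nu = sum_i (n_i - 1)
nu = ((14 - 1) + (8 - 1) + (14 - 1) + (14 - 1))
nu = 13 + 7 + 13 + 13
nu = 46

46


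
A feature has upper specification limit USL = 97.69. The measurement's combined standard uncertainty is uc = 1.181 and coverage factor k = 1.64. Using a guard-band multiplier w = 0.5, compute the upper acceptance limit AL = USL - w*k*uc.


U = k * uc = 1.64 * 1.181 = 1.93684
guard band g = w * U = 0.5 * 1.93684 = 0.96842
AL = USL - g = 97.69 - 0.96842
AL = 96.7216

96.7216


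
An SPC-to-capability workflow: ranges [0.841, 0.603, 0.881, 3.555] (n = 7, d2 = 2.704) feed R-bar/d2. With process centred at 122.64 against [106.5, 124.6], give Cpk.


R_bar = (0.841 + 0.603 + 0.881 + 3.555) / 4 = 1.47
sigma = R_bar / d2 = 1.47 / 2.704 = 0.54363905
Cp = (USL - LSL)/(6*sigma) = (124.6 - 106.5)/(6*0.54363905) = 5.5490
Cpu = (124.6 - 122.64)/(3*0.54363905) = 1.2018
Cpl = (122.64 - 106.5)/(3*0.54363905) = 9.8963
Cpk = min(Cpu, Cpl) = 1.2018

1.2018


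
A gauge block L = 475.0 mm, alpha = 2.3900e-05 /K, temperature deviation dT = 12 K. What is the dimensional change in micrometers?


dL = L * alpha * dT
= 475.0 * 2.3900e-05 * 12
= 0.1362300 mm
dL_um = 0.1362300 * 1000 = 136.2300 um

136.2300


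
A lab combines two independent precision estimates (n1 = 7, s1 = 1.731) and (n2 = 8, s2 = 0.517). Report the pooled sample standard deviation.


s_p = sqrt(((n1-1)*s1^2 + (n2-1)*s2^2) / (n1+n2-2))
numerator = (7-1)*1.731^2 + (8-1)*0.517^2 = 17.978166 + 1.871023 = 19.849189
denominator = 7 + 8 - 2 = 13
s_p^2 = 19.849189 / 13 = 1.5268607
s_p = sqrt(1.5268607) = 1.2357

1.2357


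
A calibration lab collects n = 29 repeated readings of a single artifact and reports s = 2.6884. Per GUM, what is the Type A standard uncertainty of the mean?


u_A = s / sqrt(n)
u_A = 2.6884 / sqrt(29)
u_A = 2.6884 / 5.3851648
u_A = 0.4992

0.4992


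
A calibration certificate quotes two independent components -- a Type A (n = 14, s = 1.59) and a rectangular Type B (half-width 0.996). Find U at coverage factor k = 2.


u_A = s / sqrt(n) = 1.59 / sqrt(14) = 0.42494537
u_B = half_width / sqrt(3) = 0.996 / sqrt(3) = 0.57504087
uc = sqrt(u_A^2 + u_B^2) = sqrt(0.42494537^2 + 0.57504087^2) = 0.71501788
U = k * uc = 2 * 0.71501788
U = 1.4300

1.4300


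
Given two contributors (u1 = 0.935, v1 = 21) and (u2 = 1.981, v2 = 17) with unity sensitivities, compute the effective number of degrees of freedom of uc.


uc = sqrt(u1^2 + u2^2) = sqrt(0.935^2 + 1.981^2) = 2.1905675
v_eff = uc^4 / (u1^4/v1 + u2^4/v2)
= 2.1905675^4 / (0.935^4/21 + 1.981^4/17)
= 23.026427 / 0.94231197
v_eff = 24.4361

24.4361


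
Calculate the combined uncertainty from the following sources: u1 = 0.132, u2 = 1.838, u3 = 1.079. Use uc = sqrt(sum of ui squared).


uc = sqrt(0.132^2 + 1.838^2 + 1.079^2)
uc = sqrt(4.559909)
uc = 2.1354

2.1354


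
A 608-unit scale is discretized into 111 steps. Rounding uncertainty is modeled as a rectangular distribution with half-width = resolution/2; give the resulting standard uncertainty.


resolution = range / divisions
resolution = 608 / 111 = 5.4774775
u_res = resolution / (2*sqrt(3))
u_res = 5.4774775 / 3.4641016
u_res = 1.5812

1.5812


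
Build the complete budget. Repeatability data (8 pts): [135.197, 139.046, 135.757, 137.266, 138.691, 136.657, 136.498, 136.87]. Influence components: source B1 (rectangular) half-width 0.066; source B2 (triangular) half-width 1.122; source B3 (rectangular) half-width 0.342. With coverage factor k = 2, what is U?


mean = (135.197 + 139.046 + 135.757 + 137.266 + 138.691 + 136.657 + 136.498 + 136.87) / 8 = 136.99775
s = sqrt(sum((x - mean)^2)/(n-1)) = 1.3255039
u_A = s / sqrt(n) = 1.3255039 / sqrt(8) = 0.4686364
u_B1 = 0.066 / sqrt(3) = 0.038105118
u_B2 = 1.122 / sqrt(6) = 0.45805458
u_B3 = 0.342 / sqrt(3) = 0.19745379
uc = sqrt(0.4686364^2 + 0.038105118^2 + 0.45805458^2 + 0.19745379^2) = 0.68547361
U = k * uc = 2 * 0.68547361
U = 1.3709

1.3709


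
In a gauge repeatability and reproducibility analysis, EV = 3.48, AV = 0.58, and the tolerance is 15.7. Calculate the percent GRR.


GRR = sqrt(EV^2 + AV^2) = sqrt(3.48^2 + 0.58^2) = 3.5280023
%GRR = GRR / tol * 100 = 3.5280023 / 15.7 * 100
%GRR = 22.4714

22.4714


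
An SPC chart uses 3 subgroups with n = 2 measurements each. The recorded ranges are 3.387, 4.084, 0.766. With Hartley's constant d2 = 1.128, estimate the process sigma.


R_bar = (3.387 + 4.084 + 0.766) / 3
R_bar = 8.237 / 3 = 2.7456667
sigma_hat = R_bar / d2 = 2.7456667 / 1.128 = 2.4341

2.4341


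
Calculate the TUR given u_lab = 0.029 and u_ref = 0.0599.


TUR = u_lab / u_ref
= 0.029 / 0.0599
= 0.4841

0.4841


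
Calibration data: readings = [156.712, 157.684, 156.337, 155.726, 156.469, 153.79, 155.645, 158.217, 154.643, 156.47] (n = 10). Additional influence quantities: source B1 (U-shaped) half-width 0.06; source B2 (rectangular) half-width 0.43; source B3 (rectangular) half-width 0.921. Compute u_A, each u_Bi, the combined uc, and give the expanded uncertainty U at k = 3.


mean = (156.712 + 157.684 + 156.337 + 155.726 + 156.469 + 153.79 + 155.645 + 158.217 + 154.643 + 156.47) / 10 = 156.1693
s = sqrt(sum((x - mean)^2)/(n-1)) = 1.3103157
u_A = s / sqrt(n) = 1.3103157 / sqrt(10) = 0.41435821
u_B1 = 0.06 / sqrt(2) = 0.042426407
u_B2 = 0.43 / sqrt(3) = 0.24826062
u_B3 = 0.921 / sqrt(3) = 0.5317396
uc = sqrt(0.41435821^2 + 0.042426407^2 + 0.24826062^2 + 0.5317396^2) = 0.71963398
U = k * uc = 3 * 0.71963398
U = 2.1589

2.1589


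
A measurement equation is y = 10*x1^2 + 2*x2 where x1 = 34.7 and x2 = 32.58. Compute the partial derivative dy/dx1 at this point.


y = 10*x1^2 + 2*x2
dy/dx1 = 2*10*x1
Evaluate at x1 = 34.7: c1 = 20 * 34.7
c1 = 694.0000

694.0000


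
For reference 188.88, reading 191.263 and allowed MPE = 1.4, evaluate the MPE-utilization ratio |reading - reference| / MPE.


e = indication - reference = 191.263 - 188.88 = 2.3830
|e| = 2.3830
ratio = |e| / MPE = 2.3830 / 1.4
ratio = 1.7021

1.7021


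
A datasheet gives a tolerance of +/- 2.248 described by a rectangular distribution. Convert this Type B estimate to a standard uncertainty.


u_B = half_width / sqrt(3)
u_B = 2.248 / 1.7320508
u_B = 1.2979

1.2979


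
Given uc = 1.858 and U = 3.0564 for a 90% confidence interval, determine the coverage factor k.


k = U / uc
k = 3.0564 / 1.858
k = 1.645

1.645


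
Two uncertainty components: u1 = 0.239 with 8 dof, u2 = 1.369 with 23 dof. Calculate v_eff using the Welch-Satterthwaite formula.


uc = sqrt(u1^2 + u2^2) = sqrt(0.239^2 + 1.369^2) = 1.3897057
v_eff = uc^4 / (u1^4/v1 + u2^4/v2)
= 1.3897057^4 / (0.239^4/8 + 1.369^4/23)
= 3.7298499 / 0.15312435
v_eff = 24.3583

24.3583


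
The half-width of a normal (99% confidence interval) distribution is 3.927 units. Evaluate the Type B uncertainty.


u_B = half_width / 2.576
u_B = 3.927 / 2.576
u_B = 1.5245

1.5245


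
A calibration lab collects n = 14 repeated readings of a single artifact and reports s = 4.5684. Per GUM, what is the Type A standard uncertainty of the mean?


u_A = s / sqrt(n)
u_A = 4.5684 / sqrt(14)
u_A = 4.5684 / 3.7416574
u_A = 1.2210

1.2210


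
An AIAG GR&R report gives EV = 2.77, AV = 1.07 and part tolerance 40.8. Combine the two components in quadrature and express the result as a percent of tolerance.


GRR = sqrt(EV^2 + AV^2) = sqrt(2.77^2 + 1.07^2) = 2.9694781
%GRR = GRR / tol * 100 = 2.9694781 / 40.8 * 100
%GRR = 7.2781

7.2781


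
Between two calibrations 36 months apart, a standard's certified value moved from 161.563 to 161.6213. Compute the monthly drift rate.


rate = (v2 - v1) / months
= (161.6213 - 161.563) / 36
= 0.0583 / 36
= 0.0016

0.0016


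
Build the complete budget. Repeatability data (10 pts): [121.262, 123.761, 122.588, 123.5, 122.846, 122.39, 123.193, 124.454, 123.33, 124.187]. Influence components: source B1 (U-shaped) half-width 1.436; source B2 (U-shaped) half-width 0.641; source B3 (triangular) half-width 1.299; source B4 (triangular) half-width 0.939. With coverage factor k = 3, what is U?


mean = (121.262 + 123.761 + 122.588 + 123.5 + 122.846 + 122.39 + 123.193 + 124.454 + 123.33 + 124.187) / 10 = 123.1511
s = sqrt(sum((x - mean)^2)/(n-1)) = 0.93429991
u_A = s / sqrt(n) = 0.93429991 / sqrt(10) = 0.29545157
u_B1 = 1.436 / sqrt(2) = 1.0154053
u_B2 = 0.641 / sqrt(2) = 0.45325545
u_B3 = 1.299 / sqrt(6) = 0.53031453
u_B4 = 0.939 / sqrt(6) = 0.38334514
uc = sqrt(0.29545157^2 + 1.0154053^2 + 0.45325545^2 + 0.53031453^2 + 0.38334514^2) = 1.3236189
U = k * uc = 3 * 1.3236189
U = 3.9709

3.9709
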